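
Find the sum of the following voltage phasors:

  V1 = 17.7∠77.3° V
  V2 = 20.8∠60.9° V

Step 1 — Convert each phasor to rectangular form:
  V1 = 17.7·(cos(77.3°) + j·sin(77.3°)) = 3.891 + j17.27 V
  V2 = 20.8·(cos(60.9°) + j·sin(60.9°)) = 10.12 + j18.17 V
Step 2 — Sum components: V_total = 14.01 + j35.44 V.
Step 3 — Convert to polar: |V_total| = 38.11 V, ∠V_total = 68.4°.

V_total = 38.11∠68.4° V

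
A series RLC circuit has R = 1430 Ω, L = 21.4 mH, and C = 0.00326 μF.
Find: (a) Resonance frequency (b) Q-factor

Step 1 — Resonance condition Im(Z)=0 gives ω₀ = 1/√(LC).
Step 2 — ω₀ = 1/√(0.0214·3.26e-09) = 1.197e+05 rad/s.
Step 3 — f₀ = ω₀/(2π) = 1.905e+04 Hz.
Step 4 — Series Q: Q = ω₀L/R = 1.197e+05·0.0214/1430 = 1.792.

(a) f₀ = 1.905e+04 Hz  (b) Q = 1.792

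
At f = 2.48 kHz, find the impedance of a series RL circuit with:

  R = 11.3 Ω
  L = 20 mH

Step 1 — Angular frequency: ω = 2π·f = 2π·2480 = 1.558e+04 rad/s.
Step 2 — Component impedances:
  R: Z = R = 11.3 Ω
  L: Z = jωL = j·1.558e+04·0.02 = 0 + j311.6 Ω
Step 3 — Series combination: Z_total = R + L = 11.3 + j311.6 Ω = 311.9∠87.9° Ω.

Z = 11.3 + j311.6 Ω = 311.9∠87.9° Ω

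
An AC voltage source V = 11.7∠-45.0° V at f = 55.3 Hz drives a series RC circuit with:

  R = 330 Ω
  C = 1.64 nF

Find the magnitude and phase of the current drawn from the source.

Step 1 — Angular frequency: ω = 2π·f = 2π·55.3 = 347.5 rad/s.
Step 2 — Component impedances:
  R: Z = R = 330 Ω
  C: Z = 1/(jωC) = -j/(ω·C) = 0 - j1.755e+06 Ω
Step 3 — Series combination: Z_total = R + C = 330 - j1.755e+06 Ω = 1.755e+06∠-90.0° Ω.
Step 4 — Source phasor: V = 11.7∠-45.0° V = 8.273 - j8.273 V.
Step 5 — Ohm's law: I = V / Z_total = (8.273 - j8.273) / (330 - j1.755e+06) = 4.715e-06 + j4.713e-06 A.
Step 6 — Convert to polar: |I| = 6.667e-06 A, ∠I = 45.0°.

I = 6.667e-06∠45.0° A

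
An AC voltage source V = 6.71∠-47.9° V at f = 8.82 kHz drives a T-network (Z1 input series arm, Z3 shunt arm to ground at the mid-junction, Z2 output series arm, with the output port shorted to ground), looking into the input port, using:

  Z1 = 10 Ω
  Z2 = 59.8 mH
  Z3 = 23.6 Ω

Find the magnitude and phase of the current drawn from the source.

Step 1 — Angular frequency: ω = 2π·f = 2π·8820 = 5.542e+04 rad/s.
Step 2 — Component impedances:
  Z1: Z = R = 10 Ω
  Z2: Z = jωL = j·5.542e+04·0.0598 = 0 + j3314 Ω
  Z3: Z = R = 23.6 Ω
Step 3 — With the output port shorted to ground, the output series arm Z2 runs from the junction to ground; the shunt arm Z3 also runs from the junction to ground. They appear in parallel: Z3 || Z2 = 23.6 + j0.1681 Ω.
Step 4 — Series with input arm Z1: Z_in = Z1 + (Z3 || Z2) = 33.6 + j0.1681 Ω = 33.6∠0.3° Ω.
Step 5 — Source phasor: V = 6.71∠-47.9° V = 4.499 - j4.979 V.
Step 6 — Ohm's law: I = V / Z_total = (4.499 - j4.979) / (33.6 + j0.1681) = 0.1331 - j0.1488 A.
Step 7 — Convert to polar: |I| = 0.1997 A, ∠I = -48.2°.

I = 0.1997∠-48.2° A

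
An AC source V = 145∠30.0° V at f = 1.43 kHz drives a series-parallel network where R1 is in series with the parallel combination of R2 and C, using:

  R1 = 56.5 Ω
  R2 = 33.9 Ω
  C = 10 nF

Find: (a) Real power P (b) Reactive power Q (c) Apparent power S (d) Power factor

Step 1 — Angular frequency: ω = 2π·f = 2π·1430 = 8985 rad/s.
Step 2 — Component impedances:
  R1: Z = R = 56.5 Ω
  R2: Z = R = 33.9 Ω
  C: Z = 1/(jωC) = -j/(ω·C) = 0 - j1.113e+04 Ω
Step 3 — Parallel branch: R2 || C = 1/(1/R2 + 1/C) = 33.9 - j0.1033 Ω.
Step 4 — Series with R1: Z_total = R1 + (R2 || C) = 90.4 - j0.1033 Ω = 90.4∠-0.1° Ω.
Step 5 — Source phasor: V = 145∠30.0° V = 125.6 + j72.5 V.
Step 6 — Current: I = V / Z = 1.388 + j0.8036 A = 1.604∠30.1° A.
Step 7 — Complex power: S = V·I* = 232.6 - j0.2657 VA.
Step 8 — Real power: P = Re(S) = 232.6 W.
Step 9 — Reactive power: Q = Im(S) = -0.2657 VAR.
Step 10 — Apparent power: |S| = 232.6 VA.
Step 11 — Power factor: PF = P/|S| = 1 (leading).

(a) P = 232.6 W  (b) Q = -0.2657 VAR  (c) S = 232.6 VA  (d) PF = 1 (leading)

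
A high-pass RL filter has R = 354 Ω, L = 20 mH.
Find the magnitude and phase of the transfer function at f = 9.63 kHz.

Step 1 — Angular frequency: ω = 2π·9630 = 6.051e+04 rad/s.
Step 2 — Transfer function: H(jω) = jωL/(R + jωL).
Step 3 — Numerator jωL = j·1210; denominator R + jωL = 354 + j1210.
Step 4 — H = 0.9212 + j0.2695.
Step 5 — Magnitude: |H| = 0.9598 (-0.4 dB); phase: φ = 16.3°.

|H| = 0.9598 (-0.4 dB), φ = 16.3°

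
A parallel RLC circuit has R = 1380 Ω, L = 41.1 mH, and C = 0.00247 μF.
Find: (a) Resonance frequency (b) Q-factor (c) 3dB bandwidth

Step 1 — Resonance: ω₀ = 1/√(LC) = 1/√(0.0411·2.47e-09) = 9.925e+04 rad/s.
Step 2 — f₀ = ω₀/(2π) = 1.58e+04 Hz.
Step 3 — Parallel Q: Q = R/(ω₀L) = 1380/(9.925e+04·0.0411) = 0.3383.
Step 4 — Bandwidth: Δω = ω₀/Q = 2.934e+05 rad/s; BW = Δω/(2π) = 4.669e+04 Hz.

(a) f₀ = 1.58e+04 Hz  (b) Q = 0.3383  (c) BW = 4.669e+04 Hz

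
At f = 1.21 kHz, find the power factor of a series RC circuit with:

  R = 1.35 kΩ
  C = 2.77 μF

Step 1 — Angular frequency: ω = 2π·f = 2π·1210 = 7603 rad/s.
Step 2 — Component impedances:
  R: Z = R = 1350 Ω
  C: Z = 1/(jωC) = -j/(ω·C) = 0 - j47.48 Ω
Step 3 — Series combination: Z_total = R + C = 1350 - j47.48 Ω = 1351∠-2.0° Ω.
Step 4 — Power factor: PF = cos(φ) = Re(Z)/|Z| = 1350/1350.8 = 0.9994.
Step 5 — Type: Im(Z) = -47.48 ⇒ leading (phase φ = -2.0°).

PF = 0.9994 (leading, φ = -2.0°)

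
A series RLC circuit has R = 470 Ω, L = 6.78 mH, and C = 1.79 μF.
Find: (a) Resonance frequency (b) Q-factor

Step 1 — Resonance condition Im(Z)=0 gives ω₀ = 1/√(LC).
Step 2 — ω₀ = 1/√(0.00678·1.79e-06) = 9077 rad/s.
Step 3 — f₀ = ω₀/(2π) = 1445 Hz.
Step 4 — Series Q: Q = ω₀L/R = 9077·0.00678/470 = 0.1309.

(a) f₀ = 1445 Hz  (b) Q = 0.1309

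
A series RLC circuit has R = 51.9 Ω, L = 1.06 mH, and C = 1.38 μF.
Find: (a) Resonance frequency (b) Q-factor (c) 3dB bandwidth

Step 1 — Resonance: ω₀ = 1/√(LC) = 1/√(0.00106·1.38e-06) = 2.615e+04 rad/s.
Step 2 — f₀ = ω₀/(2π) = 4161 Hz.
Step 3 — Series Q: Q = ω₀L/R = 2.615e+04·0.00106/51.9 = 0.534.
Step 4 — Bandwidth: Δω = ω₀/Q = 4.896e+04 rad/s; BW = Δω/(2π) = 7793 Hz.

(a) f₀ = 4161 Hz  (b) Q = 0.534  (c) BW = 7793 Hz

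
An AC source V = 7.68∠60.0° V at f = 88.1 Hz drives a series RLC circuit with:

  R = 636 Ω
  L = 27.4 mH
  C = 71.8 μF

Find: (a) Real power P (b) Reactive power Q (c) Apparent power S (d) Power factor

Step 1 — Angular frequency: ω = 2π·f = 2π·88.1 = 553.5 rad/s.
Step 2 — Component impedances:
  R: Z = R = 636 Ω
  L: Z = jωL = j·553.5·0.0274 = 0 + j15.17 Ω
  C: Z = 1/(jωC) = -j/(ω·C) = 0 - j25.16 Ω
Step 3 — Series combination: Z_total = R + L + C = 636 - j9.993 Ω = 636.1∠-0.9° Ω.
Step 4 — Source phasor: V = 7.68∠60.0° V = 3.84 + j6.651 V.
Step 5 — Current: I = V / Z = 0.005872 + j0.01055 A = 0.01207∠60.9° A.
Step 6 — Complex power: S = V·I* = 0.09272 - j0.001457 VA.
Step 7 — Real power: P = Re(S) = 0.09272 W.
Step 8 — Reactive power: Q = Im(S) = -0.001457 VAR.
Step 9 — Apparent power: |S| = 0.09273 VA.
Step 10 — Power factor: PF = P/|S| = 0.9999 (leading).

(a) P = 0.09272 W  (b) Q = -0.001457 VAR  (c) S = 0.09273 VA  (d) PF = 0.9999 (leading)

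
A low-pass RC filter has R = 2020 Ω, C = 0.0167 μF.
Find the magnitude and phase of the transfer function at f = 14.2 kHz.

Step 1 — Angular frequency: ω = 2π·1.42e+04 = 8.922e+04 rad/s.
Step 2 — Transfer function: H(jω) = 1/(1 + jωRC).
Step 3 — Denominator: 1 + jωRC = 1 + j·8.922e+04·2020·1.67e-08 = 1 + j3.01.
Step 4 — H = 0.09942 - j0.2992.
Step 5 — Magnitude: |H| = 0.3153 (-10.0 dB); phase: φ = -71.6°.

|H| = 0.3153 (-10.0 dB), φ = -71.6°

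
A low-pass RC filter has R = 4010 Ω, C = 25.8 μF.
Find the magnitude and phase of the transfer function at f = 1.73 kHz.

Step 1 — Angular frequency: ω = 2π·1730 = 1.087e+04 rad/s.
Step 2 — Transfer function: H(jω) = 1/(1 + jωRC).
Step 3 — Denominator: 1 + jωRC = 1 + j·1.087e+04·4010·2.58e-05 = 1 + j1125.
Step 4 — H = 7.907e-07 - j0.0008892.
Step 5 — Magnitude: |H| = 0.0008892 (-61.0 dB); phase: φ = -89.9°.

|H| = 0.0008892 (-61.0 dB), φ = -89.9°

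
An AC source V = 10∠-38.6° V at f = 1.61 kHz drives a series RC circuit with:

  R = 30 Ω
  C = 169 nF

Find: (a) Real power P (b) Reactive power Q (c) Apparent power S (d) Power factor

Step 1 — Angular frequency: ω = 2π·f = 2π·1610 = 1.012e+04 rad/s.
Step 2 — Component impedances:
  R: Z = R = 30 Ω
  C: Z = 1/(jωC) = -j/(ω·C) = 0 - j584.9 Ω
Step 3 — Series combination: Z_total = R + C = 30 - j584.9 Ω = 585.7∠-87.1° Ω.
Step 4 — Source phasor: V = 10∠-38.6° V = 7.815 - j6.239 V.
Step 5 — Current: I = V / Z = 0.01132 + j0.01278 A = 0.01707∠48.5° A.
Step 6 — Complex power: S = V·I* = 0.008745 - j0.1705 VA.
Step 7 — Real power: P = Re(S) = 0.008745 W.
Step 8 — Reactive power: Q = Im(S) = -0.1705 VAR.
Step 9 — Apparent power: |S| = 0.1707 VA.
Step 10 — Power factor: PF = P/|S| = 0.05122 (leading).

(a) P = 0.008745 W  (b) Q = -0.1705 VAR  (c) S = 0.1707 VA  (d) PF = 0.05122 (leading)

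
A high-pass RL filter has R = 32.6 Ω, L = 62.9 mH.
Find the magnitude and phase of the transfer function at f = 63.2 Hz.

Step 1 — Angular frequency: ω = 2π·63.2 = 397.1 rad/s.
Step 2 — Transfer function: H(jω) = jωL/(R + jωL).
Step 3 — Numerator jωL = j·24.98; denominator R + jωL = 32.6 + j24.98.
Step 4 — H = 0.3699 + j0.4828.
Step 5 — Magnitude: |H| = 0.6082 (-4.3 dB); phase: φ = 52.5°.

|H| = 0.6082 (-4.3 dB), φ = 52.5°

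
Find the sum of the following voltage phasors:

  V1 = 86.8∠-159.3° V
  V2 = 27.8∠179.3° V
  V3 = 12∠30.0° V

Step 1 — Convert each phasor to rectangular form:
  V1 = 86.8·(cos(-159.3°) + j·sin(-159.3°)) = -81.2 - j30.68 V
  V2 = 27.8·(cos(179.3°) + j·sin(179.3°)) = -27.8 + j0.3396 V
  V3 = 12·(cos(30.0°) + j·sin(30.0°)) = 10.39 + j6 V
Step 2 — Sum components: V_total = -98.6 - j24.34 V.
Step 3 — Convert to polar: |V_total| = 101.6 V, ∠V_total = -166.1°.

V_total = 101.6∠-166.1° V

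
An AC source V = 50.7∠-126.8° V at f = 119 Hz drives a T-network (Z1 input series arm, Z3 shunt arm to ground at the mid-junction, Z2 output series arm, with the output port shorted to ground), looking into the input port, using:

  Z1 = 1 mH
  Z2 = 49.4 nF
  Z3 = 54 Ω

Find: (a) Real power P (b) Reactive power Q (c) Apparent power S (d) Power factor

Step 1 — Angular frequency: ω = 2π·f = 2π·119 = 747.7 rad/s.
Step 2 — Component impedances:
  Z1: Z = jωL = j·747.7·0.001 = 0 + j0.7477 Ω
  Z2: Z = 1/(jωC) = -j/(ω·C) = 0 - j2.707e+04 Ω
  Z3: Z = R = 54 Ω
Step 3 — With the output port shorted to ground, the output series arm Z2 runs from the junction to ground; the shunt arm Z3 also runs from the junction to ground. They appear in parallel: Z3 || Z2 = 54 - j0.1077 Ω.
Step 4 — Series with input arm Z1: Z_in = Z1 + (Z3 || Z2) = 54 + j0.64 Ω = 54∠0.7° Ω.
Step 5 — Source phasor: V = 50.7∠-126.8° V = -30.37 - j40.6 V.
Step 6 — Current: I = V / Z = -0.5712 - j0.745 A = 0.9388∠-127.5° A.
Step 7 — Complex power: S = V·I* = 47.6 + j0.5641 VA.
Step 8 — Real power: P = Re(S) = 47.6 W.
Step 9 — Reactive power: Q = Im(S) = 0.5641 VAR.
Step 10 — Apparent power: |S| = 47.6 VA.
Step 11 — Power factor: PF = P/|S| = 0.9999 (lagging).

(a) P = 47.6 W  (b) Q = 0.5641 VAR  (c) S = 47.6 VA  (d) PF = 0.9999 (lagging)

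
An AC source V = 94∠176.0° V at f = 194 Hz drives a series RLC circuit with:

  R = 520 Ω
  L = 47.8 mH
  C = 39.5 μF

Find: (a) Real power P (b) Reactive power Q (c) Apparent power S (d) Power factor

Step 1 — Angular frequency: ω = 2π·f = 2π·194 = 1219 rad/s.
Step 2 — Component impedances:
  R: Z = R = 520 Ω
  L: Z = jωL = j·1219·0.0478 = 0 + j58.27 Ω
  C: Z = 1/(jωC) = -j/(ω·C) = 0 - j20.77 Ω
Step 3 — Series combination: Z_total = R + L + C = 520 + j37.5 Ω = 521.4∠4.1° Ω.
Step 4 — Source phasor: V = 94∠176.0° V = -93.77 + j6.557 V.
Step 5 — Current: I = V / Z = -0.1785 + j0.02548 A = 0.1803∠171.9° A.
Step 6 — Complex power: S = V·I* = 16.9 + j1.219 VA.
Step 7 — Real power: P = Re(S) = 16.9 W.
Step 8 — Reactive power: Q = Im(S) = 1.219 VAR.
Step 9 — Apparent power: |S| = 16.95 VA.
Step 10 — Power factor: PF = P/|S| = 0.9974 (lagging).

(a) P = 16.9 W  (b) Q = 1.219 VAR  (c) S = 16.95 VA  (d) PF = 0.9974 (lagging)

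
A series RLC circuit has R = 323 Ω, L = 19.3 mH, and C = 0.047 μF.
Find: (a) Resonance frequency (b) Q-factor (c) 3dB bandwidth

Step 1 — Resonance: ω₀ = 1/√(LC) = 1/√(0.0193·4.7e-08) = 3.32e+04 rad/s.
Step 2 — f₀ = ω₀/(2π) = 5284 Hz.
Step 3 — Series Q: Q = ω₀L/R = 3.32e+04·0.0193/323 = 1.984.
Step 4 — Bandwidth: Δω = ω₀/Q = 1.674e+04 rad/s; BW = Δω/(2π) = 2664 Hz.

(a) f₀ = 5284 Hz  (b) Q = 1.984  (c) BW = 2664 Hz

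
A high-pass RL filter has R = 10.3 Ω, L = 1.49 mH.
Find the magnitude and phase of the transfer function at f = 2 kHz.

Step 1 — Angular frequency: ω = 2π·2000 = 1.257e+04 rad/s.
Step 2 — Transfer function: H(jω) = jωL/(R + jωL).
Step 3 — Numerator jωL = j·18.72; denominator R + jωL = 10.3 + j18.72.
Step 4 — H = 0.7677 + j0.4223.
Step 5 — Magnitude: |H| = 0.8762 (-1.1 dB); phase: φ = 28.8°.

|H| = 0.8762 (-1.1 dB), φ = 28.8°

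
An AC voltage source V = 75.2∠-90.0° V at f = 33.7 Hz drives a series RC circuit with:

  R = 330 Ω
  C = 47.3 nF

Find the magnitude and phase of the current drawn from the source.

Step 1 — Angular frequency: ω = 2π·f = 2π·33.7 = 211.7 rad/s.
Step 2 — Component impedances:
  R: Z = R = 330 Ω
  C: Z = 1/(jωC) = -j/(ω·C) = 0 - j9.985e+04 Ω
Step 3 — Series combination: Z_total = R + C = 330 - j9.985e+04 Ω = 9.985e+04∠-89.8° Ω.
Step 4 — Source phasor: V = 75.2∠-90.0° V = 0 - j75.2 V.
Step 5 — Ohm's law: I = V / Z_total = (0 - j75.2) / (330 - j9.985e+04) = 0.0007532 - j2.489e-06 A.
Step 6 — Convert to polar: |I| = 0.0007532 A, ∠I = -0.2°.

I = 0.0007532∠-0.2° A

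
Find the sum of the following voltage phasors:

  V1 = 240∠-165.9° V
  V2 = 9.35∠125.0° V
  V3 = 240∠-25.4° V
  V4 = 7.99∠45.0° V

Step 1 — Convert each phasor to rectangular form:
  V1 = 240·(cos(-165.9°) + j·sin(-165.9°)) = -232.8 - j58.47 V
  V2 = 9.35·(cos(125.0°) + j·sin(125.0°)) = -5.363 + j7.659 V
  V3 = 240·(cos(-25.4°) + j·sin(-25.4°)) = 216.8 - j102.9 V
  V4 = 7.99·(cos(45.0°) + j·sin(45.0°)) = 5.65 + j5.65 V
Step 2 — Sum components: V_total = -15.68 - j148.1 V.
Step 3 — Convert to polar: |V_total| = 148.9 V, ∠V_total = -96.0°.

V_total = 148.9∠-96.0° V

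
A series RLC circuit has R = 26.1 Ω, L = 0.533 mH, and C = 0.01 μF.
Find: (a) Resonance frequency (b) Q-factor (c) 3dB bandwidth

Step 1 — Resonance: ω₀ = 1/√(LC) = 1/√(0.000533·1e-08) = 4.331e+05 rad/s.
Step 2 — f₀ = ω₀/(2π) = 6.894e+04 Hz.
Step 3 — Series Q: Q = ω₀L/R = 4.331e+05·0.000533/26.1 = 8.846.
Step 4 — Bandwidth: Δω = ω₀/Q = 4.897e+04 rad/s; BW = Δω/(2π) = 7794 Hz.

(a) f₀ = 6.894e+04 Hz  (b) Q = 8.846  (c) BW = 7794 Hz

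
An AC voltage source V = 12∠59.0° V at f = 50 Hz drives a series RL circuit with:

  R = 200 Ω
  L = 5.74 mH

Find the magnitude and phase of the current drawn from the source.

Step 1 — Angular frequency: ω = 2π·f = 2π·50 = 314.2 rad/s.
Step 2 — Component impedances:
  R: Z = R = 200 Ω
  L: Z = jωL = j·314.2·0.00574 = 0 + j1.803 Ω
Step 3 — Series combination: Z_total = R + L = 200 + j1.803 Ω = 200∠0.5° Ω.
Step 4 — Source phasor: V = 12∠59.0° V = 6.18 + j10.29 V.
Step 5 — Ohm's law: I = V / Z_total = (6.18 + j10.29) / (200 + j1.803) = 0.03136 + j0.05115 A.
Step 6 — Convert to polar: |I| = 0.06 A, ∠I = 58.5°.

I = 0.06∠58.5° A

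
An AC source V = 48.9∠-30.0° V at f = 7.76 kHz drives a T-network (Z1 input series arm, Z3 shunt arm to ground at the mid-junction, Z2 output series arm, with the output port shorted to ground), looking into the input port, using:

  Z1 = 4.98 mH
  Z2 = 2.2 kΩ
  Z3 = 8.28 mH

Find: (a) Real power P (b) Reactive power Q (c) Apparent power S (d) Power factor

Step 1 — Angular frequency: ω = 2π·f = 2π·7760 = 4.876e+04 rad/s.
Step 2 — Component impedances:
  Z1: Z = jωL = j·4.876e+04·0.00498 = 0 + j242.8 Ω
  Z2: Z = R = 2200 Ω
  Z3: Z = jωL = j·4.876e+04·0.00828 = 0 + j403.7 Ω
Step 3 — With the output port shorted to ground, the output series arm Z2 runs from the junction to ground; the shunt arm Z3 also runs from the junction to ground. They appear in parallel: Z3 || Z2 = 71.67 + j390.6 Ω.
Step 4 — Series with input arm Z1: Z_in = Z1 + (Z3 || Z2) = 71.67 + j633.4 Ω = 637.4∠83.5° Ω.
Step 5 — Source phasor: V = 48.9∠-30.0° V = 42.35 - j24.45 V.
Step 6 — Current: I = V / Z = -0.03064 - j0.07033 A = 0.07672∠-113.5° A.
Step 7 — Complex power: S = V·I* = 0.4218 + j3.728 VA.
Step 8 — Real power: P = Re(S) = 0.4218 W.
Step 9 — Reactive power: Q = Im(S) = 3.728 VAR.
Step 10 — Apparent power: |S| = 3.751 VA.
Step 11 — Power factor: PF = P/|S| = 0.1124 (lagging).

(a) P = 0.4218 W  (b) Q = 3.728 VAR  (c) S = 3.751 VA  (d) PF = 0.1124 (lagging)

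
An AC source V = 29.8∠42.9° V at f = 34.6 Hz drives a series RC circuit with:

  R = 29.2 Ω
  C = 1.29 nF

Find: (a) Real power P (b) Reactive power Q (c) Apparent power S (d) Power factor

Step 1 — Angular frequency: ω = 2π·f = 2π·34.6 = 217.4 rad/s.
Step 2 — Component impedances:
  R: Z = R = 29.2 Ω
  C: Z = 1/(jωC) = -j/(ω·C) = 0 - j3.566e+06 Ω
Step 3 — Series combination: Z_total = R + C = 29.2 - j3.566e+06 Ω = 3.566e+06∠-90.0° Ω.
Step 4 — Source phasor: V = 29.8∠42.9° V = 21.83 + j20.29 V.
Step 5 — Current: I = V / Z = -5.689e-06 + j6.122e-06 A = 8.357e-06∠132.9° A.
Step 6 — Complex power: S = V·I* = 2.039e-09 - j0.000249 VA.
Step 7 — Real power: P = Re(S) = 2.039e-09 W.
Step 8 — Reactive power: Q = Im(S) = -0.000249 VAR.
Step 9 — Apparent power: |S| = 0.000249 VA.
Step 10 — Power factor: PF = P/|S| = 8.189e-06 (leading).

(a) P = 2.039e-09 W  (b) Q = -0.000249 VAR  (c) S = 0.000249 VA  (d) PF = 8.189e-06 (leading)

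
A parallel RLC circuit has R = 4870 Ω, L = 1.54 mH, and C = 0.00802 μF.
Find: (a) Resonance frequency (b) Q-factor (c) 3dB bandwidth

Step 1 — Resonance: ω₀ = 1/√(LC) = 1/√(0.00154·8.02e-09) = 2.845e+05 rad/s.
Step 2 — f₀ = ω₀/(2π) = 4.529e+04 Hz.
Step 3 — Parallel Q: Q = R/(ω₀L) = 4870/(2.845e+05·0.00154) = 11.11.
Step 4 — Bandwidth: Δω = ω₀/Q = 2.56e+04 rad/s; BW = Δω/(2π) = 4075 Hz.

(a) f₀ = 4.529e+04 Hz  (b) Q = 11.11  (c) BW = 4075 Hz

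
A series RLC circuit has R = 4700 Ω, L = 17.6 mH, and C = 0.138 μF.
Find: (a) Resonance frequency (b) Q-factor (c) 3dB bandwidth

Step 1 — Resonance condition Im(Z)=0 gives ω₀ = 1/√(LC).
Step 2 — ω₀ = 1/√(0.0176·1.38e-07) = 2.029e+04 rad/s.
Step 3 — f₀ = ω₀/(2π) = 3229 Hz.
Step 4 — Series Q: Q = ω₀L/R = 2.029e+04·0.0176/4700 = 0.07598.
Step 5 — 3dB bandwidth: Δω = ω₀/Q = 2.67e+05 rad/s; BW = Δω/(2π) = 4.25e+04 Hz.

(a) f₀ = 3229 Hz  (b) Q = 0.07598  (c) BW = 4.25e+04 Hz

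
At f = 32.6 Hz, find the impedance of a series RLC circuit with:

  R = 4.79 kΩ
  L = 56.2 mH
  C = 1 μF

Step 1 — Angular frequency: ω = 2π·f = 2π·32.6 = 204.8 rad/s.
Step 2 — Component impedances:
  R: Z = R = 4790 Ω
  L: Z = jωL = j·204.8·0.0562 = 0 + j11.51 Ω
  C: Z = 1/(jωC) = -j/(ω·C) = 0 - j4882 Ω
Step 3 — Series combination: Z_total = R + L + C = 4790 - j4871 Ω = 6831∠-45.5° Ω.

Z = 4790 - j4871 Ω = 6831∠-45.5° Ω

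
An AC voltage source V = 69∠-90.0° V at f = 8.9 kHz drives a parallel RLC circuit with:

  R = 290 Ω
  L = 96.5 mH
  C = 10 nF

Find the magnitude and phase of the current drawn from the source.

Step 1 — Angular frequency: ω = 2π·f = 2π·8900 = 5.592e+04 rad/s.
Step 2 — Component impedances:
  R: Z = R = 290 Ω
  L: Z = jωL = j·5.592e+04·0.0965 = 0 + j5396 Ω
  C: Z = 1/(jωC) = -j/(ω·C) = 0 - j1788 Ω
Step 3 — Parallel combination: 1/Z_total = 1/R + 1/L + 1/C; Z_total = 286.6 - j31.08 Ω = 288.3∠-6.2° Ω.
Step 4 — Source phasor: V = 69∠-90.0° V = 0 - j69 V.
Step 5 — Ohm's law: I = V / Z_total = (0 - j69) / (286.6 - j31.08) = 0.0258 - j0.2379 A.
Step 6 — Convert to polar: |I| = 0.2393 A, ∠I = -83.8°.

I = 0.2393∠-83.8° A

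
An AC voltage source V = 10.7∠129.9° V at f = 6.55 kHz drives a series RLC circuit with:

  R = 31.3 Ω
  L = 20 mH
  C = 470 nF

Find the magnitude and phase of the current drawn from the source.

Step 1 — Angular frequency: ω = 2π·f = 2π·6550 = 4.115e+04 rad/s.
Step 2 — Component impedances:
  R: Z = R = 31.3 Ω
  L: Z = jωL = j·4.115e+04·0.02 = 0 + j823.1 Ω
  C: Z = 1/(jωC) = -j/(ω·C) = 0 - j51.7 Ω
Step 3 — Series combination: Z_total = R + L + C = 31.3 + j771.4 Ω = 772∠87.7° Ω.
Step 4 — Source phasor: V = 10.7∠129.9° V = -6.864 + j8.209 V.
Step 5 — Ohm's law: I = V / Z_total = (-6.864 + j8.209) / (31.3 + j771.4) = 0.01026 + j0.009314 A.
Step 6 — Convert to polar: |I| = 0.01386 A, ∠I = 42.2°.

I = 0.01386∠42.2° A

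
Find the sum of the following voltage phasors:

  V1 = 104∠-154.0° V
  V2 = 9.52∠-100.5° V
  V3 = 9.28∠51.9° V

Step 1 — Convert each phasor to rectangular form:
  V1 = 104·(cos(-154.0°) + j·sin(-154.0°)) = -93.47 - j45.59 V
  V2 = 9.52·(cos(-100.5°) + j·sin(-100.5°)) = -1.735 - j9.361 V
  V3 = 9.28·(cos(51.9°) + j·sin(51.9°)) = 5.726 + j7.303 V
Step 2 — Sum components: V_total = -89.48 - j47.65 V.
Step 3 — Convert to polar: |V_total| = 101.4 V, ∠V_total = -152.0°.

V_total = 101.4∠-152.0° V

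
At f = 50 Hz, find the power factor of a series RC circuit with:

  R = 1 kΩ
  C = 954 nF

Step 1 — Angular frequency: ω = 2π·f = 2π·50 = 314.2 rad/s.
Step 2 — Component impedances:
  R: Z = R = 1000 Ω
  C: Z = 1/(jωC) = -j/(ω·C) = 0 - j3337 Ω
Step 3 — Series combination: Z_total = R + C = 1000 - j3337 Ω = 3483∠-73.3° Ω.
Step 4 — Power factor: PF = cos(φ) = Re(Z)/|Z| = 1000/3483 = 0.2871.
Step 5 — Type: Im(Z) = -3337 ⇒ leading (phase φ = -73.3°).

PF = 0.2871 (leading, φ = -73.3°)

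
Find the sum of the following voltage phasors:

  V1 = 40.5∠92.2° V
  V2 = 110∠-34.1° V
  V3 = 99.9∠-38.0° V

Step 1 — Convert each phasor to rectangular form:
  V1 = 40.5·(cos(92.2°) + j·sin(92.2°)) = -1.555 + j40.47 V
  V2 = 110·(cos(-34.1°) + j·sin(-34.1°)) = 91.09 - j61.67 V
  V3 = 99.9·(cos(-38.0°) + j·sin(-38.0°)) = 78.72 - j61.5 V
Step 2 — Sum components: V_total = 168.3 - j82.7 V.
Step 3 — Convert to polar: |V_total| = 187.5 V, ∠V_total = -26.2°.

V_total = 187.5∠-26.2° V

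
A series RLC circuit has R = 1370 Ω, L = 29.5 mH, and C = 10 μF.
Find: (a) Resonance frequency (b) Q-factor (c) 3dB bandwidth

Step 1 — Resonance: ω₀ = 1/√(LC) = 1/√(0.0295·1e-05) = 1841 rad/s.
Step 2 — f₀ = ω₀/(2π) = 293 Hz.
Step 3 — Series Q: Q = ω₀L/R = 1841·0.0295/1370 = 0.03965.
Step 4 — Bandwidth: Δω = ω₀/Q = 4.644e+04 rad/s; BW = Δω/(2π) = 7391 Hz.

(a) f₀ = 293 Hz  (b) Q = 0.03965  (c) BW = 7391 Hz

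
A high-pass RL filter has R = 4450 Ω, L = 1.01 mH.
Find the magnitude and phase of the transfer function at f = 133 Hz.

Step 1 — Angular frequency: ω = 2π·133 = 835.7 rad/s.
Step 2 — Transfer function: H(jω) = jωL/(R + jωL).
Step 3 — Numerator jωL = j·0.844; denominator R + jωL = 4450 + j0.844.
Step 4 — H = 3.597e-08 + j0.0001897.
Step 5 — Magnitude: |H| = 0.0001897 (-74.4 dB); phase: φ = 90.0°.

|H| = 0.0001897 (-74.4 dB), φ = 90.0°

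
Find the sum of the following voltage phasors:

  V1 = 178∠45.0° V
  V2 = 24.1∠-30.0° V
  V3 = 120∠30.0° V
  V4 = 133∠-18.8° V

Step 1 — Convert each phasor to rectangular form:
  V1 = 178·(cos(45.0°) + j·sin(45.0°)) = 125.9 + j125.9 V
  V2 = 24.1·(cos(-30.0°) + j·sin(-30.0°)) = 20.87 - j12.05 V
  V3 = 120·(cos(30.0°) + j·sin(30.0°)) = 103.9 + j60 V
  V4 = 133·(cos(-18.8°) + j·sin(-18.8°)) = 125.9 - j42.86 V
Step 2 — Sum components: V_total = 376.6 + j131 V.
Step 3 — Convert to polar: |V_total| = 398.7 V, ∠V_total = 19.2°.

V_total = 398.7∠19.2° V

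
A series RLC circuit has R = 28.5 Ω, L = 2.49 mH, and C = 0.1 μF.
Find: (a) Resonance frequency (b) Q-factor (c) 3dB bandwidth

Step 1 — Resonance: ω₀ = 1/√(LC) = 1/√(0.00249·1e-07) = 6.337e+04 rad/s.
Step 2 — f₀ = ω₀/(2π) = 1.009e+04 Hz.
Step 3 — Series Q: Q = ω₀L/R = 6.337e+04·0.00249/28.5 = 5.537.
Step 4 — Bandwidth: Δω = ω₀/Q = 1.145e+04 rad/s; BW = Δω/(2π) = 1822 Hz.

(a) f₀ = 1.009e+04 Hz  (b) Q = 5.537  (c) BW = 1822 Hz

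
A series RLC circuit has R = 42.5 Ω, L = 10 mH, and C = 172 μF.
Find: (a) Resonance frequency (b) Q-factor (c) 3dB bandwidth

Step 1 — Resonance condition Im(Z)=0 gives ω₀ = 1/√(LC).
Step 2 — ω₀ = 1/√(0.01·0.000172) = 762.5 rad/s.
Step 3 — f₀ = ω₀/(2π) = 121.4 Hz.
Step 4 — Series Q: Q = ω₀L/R = 762.5·0.01/42.5 = 0.1794.
Step 5 — 3dB bandwidth: Δω = ω₀/Q = 4250 rad/s; BW = Δω/(2π) = 676.4 Hz.

(a) f₀ = 121.4 Hz  (b) Q = 0.1794  (c) BW = 676.4 Hz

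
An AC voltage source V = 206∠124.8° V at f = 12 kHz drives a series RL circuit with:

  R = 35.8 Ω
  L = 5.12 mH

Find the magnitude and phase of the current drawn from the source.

Step 1 — Angular frequency: ω = 2π·f = 2π·1.2e+04 = 7.54e+04 rad/s.
Step 2 — Component impedances:
  R: Z = R = 35.8 Ω
  L: Z = jωL = j·7.54e+04·0.00512 = 0 + j386 Ω
Step 3 — Series combination: Z_total = R + L = 35.8 + j386 Ω = 387.7∠84.7° Ω.
Step 4 — Source phasor: V = 206∠124.8° V = -117.6 + j169.2 V.
Step 5 — Ohm's law: I = V / Z_total = (-117.6 + j169.2) / (35.8 + j386) = 0.4064 + j0.3422 A.
Step 6 — Convert to polar: |I| = 0.5313 A, ∠I = 40.1°.

I = 0.5313∠40.1° A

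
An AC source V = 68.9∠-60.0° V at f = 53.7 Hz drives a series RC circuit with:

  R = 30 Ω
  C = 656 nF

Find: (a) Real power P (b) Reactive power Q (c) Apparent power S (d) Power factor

Step 1 — Angular frequency: ω = 2π·f = 2π·53.7 = 337.4 rad/s.
Step 2 — Component impedances:
  R: Z = R = 30 Ω
  C: Z = 1/(jωC) = -j/(ω·C) = 0 - j4518 Ω
Step 3 — Series combination: Z_total = R + C = 30 - j4518 Ω = 4518∠-89.6° Ω.
Step 4 — Source phasor: V = 68.9∠-60.0° V = 34.45 - j59.67 V.
Step 5 — Current: I = V / Z = 0.01326 + j0.007537 A = 0.01525∠29.6° A.
Step 6 — Complex power: S = V·I* = 0.006977 - j1.051 VA.
Step 7 — Real power: P = Re(S) = 0.006977 W.
Step 8 — Reactive power: Q = Im(S) = -1.051 VAR.
Step 9 — Apparent power: |S| = 1.051 VA.
Step 10 — Power factor: PF = P/|S| = 0.00664 (leading).

(a) P = 0.006977 W  (b) Q = -1.051 VAR  (c) S = 1.051 VA  (d) PF = 0.00664 (leading)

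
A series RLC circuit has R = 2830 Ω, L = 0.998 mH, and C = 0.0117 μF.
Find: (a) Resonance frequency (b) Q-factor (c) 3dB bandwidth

Step 1 — Resonance condition Im(Z)=0 gives ω₀ = 1/√(LC).
Step 2 — ω₀ = 1/√(0.000998·1.17e-08) = 2.926e+05 rad/s.
Step 3 — f₀ = ω₀/(2π) = 4.658e+04 Hz.
Step 4 — Series Q: Q = ω₀L/R = 2.926e+05·0.000998/2830 = 0.1032.
Step 5 — 3dB bandwidth: Δω = ω₀/Q = 2.836e+06 rad/s; BW = Δω/(2π) = 4.513e+05 Hz.

(a) f₀ = 4.658e+04 Hz  (b) Q = 0.1032  (c) BW = 4.513e+05 Hz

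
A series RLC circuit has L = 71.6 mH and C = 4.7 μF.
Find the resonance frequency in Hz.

Step 1 — Resonance condition Im(Z)=0 gives ω₀ = 1/√(LC).
Step 2 — ω₀ = 1/√(0.0716·4.7e-06) = 1724 rad/s.
Step 3 — f₀ = ω₀/(2π) = 274.4 Hz.

f₀ = 274.4 Hz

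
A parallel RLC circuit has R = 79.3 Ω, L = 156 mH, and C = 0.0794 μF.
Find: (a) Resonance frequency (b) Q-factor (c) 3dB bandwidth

Step 1 — Resonance: ω₀ = 1/√(LC) = 1/√(0.156·7.94e-08) = 8985 rad/s.
Step 2 — f₀ = ω₀/(2π) = 1430 Hz.
Step 3 — Parallel Q: Q = R/(ω₀L) = 79.3/(8985·0.156) = 0.05657.
Step 4 — Bandwidth: Δω = ω₀/Q = 1.588e+05 rad/s; BW = Δω/(2π) = 2.528e+04 Hz.

(a) f₀ = 1430 Hz  (b) Q = 0.05657  (c) BW = 2.528e+04 Hz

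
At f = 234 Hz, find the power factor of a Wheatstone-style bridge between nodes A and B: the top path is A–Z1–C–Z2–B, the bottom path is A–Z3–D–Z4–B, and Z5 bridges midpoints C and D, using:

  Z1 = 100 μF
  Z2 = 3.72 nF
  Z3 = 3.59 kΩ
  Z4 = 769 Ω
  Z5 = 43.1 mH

Step 1 — Angular frequency: ω = 2π·f = 2π·234 = 1470 rad/s.
Step 2 — Component impedances:
  Z1: Z = 1/(jωC) = -j/(ω·C) = 0 - j6.801 Ω
  Z2: Z = 1/(jωC) = -j/(ω·C) = 0 - j1.828e+05 Ω
  Z3: Z = R = 3590 Ω
  Z4: Z = R = 769 Ω
  Z5: Z = jωL = j·1470·0.0431 = 0 + j63.37 Ω
Step 3 — Bridge requires nodal analysis (the Z5 bridge couples midpoints C and D, so the two paths cannot be reduced to a simple series/parallel combination). Setting node B to ground and injecting 1 A at node A, the 3-node admittance system at A, C, D solves to V_A = Z_AB = 770.4 + j53.33 Ω = 772.3∠4.0° Ω.
Step 4 — Power factor: PF = cos(φ) = Re(Z)/|Z| = 770.41/772.25 = 0.9976.
Step 5 — Type: Im(Z) = 53.33 ⇒ lagging (phase φ = 4.0°).

PF = 0.9976 (lagging, φ = 4.0°)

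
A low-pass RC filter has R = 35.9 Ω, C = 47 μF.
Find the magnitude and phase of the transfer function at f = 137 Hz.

Step 1 — Angular frequency: ω = 2π·137 = 860.8 rad/s.
Step 2 — Transfer function: H(jω) = 1/(1 + jωRC).
Step 3 — Denominator: 1 + jωRC = 1 + j·860.8·35.9·4.7e-05 = 1 + j1.452.
Step 4 — H = 0.3216 - j0.4671.
Step 5 — Magnitude: |H| = 0.5671 (-4.9 dB); phase: φ = -55.5°.

|H| = 0.5671 (-4.9 dB), φ = -55.5°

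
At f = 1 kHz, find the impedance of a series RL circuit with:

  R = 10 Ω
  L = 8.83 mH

Step 1 — Angular frequency: ω = 2π·f = 2π·1000 = 6283 rad/s.
Step 2 — Component impedances:
  R: Z = R = 10 Ω
  L: Z = jωL = j·6283·0.00883 = 0 + j55.48 Ω
Step 3 — Series combination: Z_total = R + L = 10 + j55.48 Ω = 56.37∠79.8° Ω.

Z = 10 + j55.48 Ω = 56.37∠79.8° Ω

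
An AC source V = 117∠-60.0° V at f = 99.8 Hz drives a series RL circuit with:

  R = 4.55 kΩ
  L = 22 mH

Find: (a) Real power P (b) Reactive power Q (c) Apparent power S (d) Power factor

Step 1 — Angular frequency: ω = 2π·f = 2π·99.8 = 627.1 rad/s.
Step 2 — Component impedances:
  R: Z = R = 4550 Ω
  L: Z = jωL = j·627.1·0.022 = 0 + j13.8 Ω
Step 3 — Series combination: Z_total = R + L = 4550 + j13.8 Ω = 4550∠0.2° Ω.
Step 4 — Source phasor: V = 117∠-60.0° V = 58.5 - j101.3 V.
Step 5 — Current: I = V / Z = 0.01279 - j0.02231 A = 0.02571∠-60.2° A.
Step 6 — Complex power: S = V·I* = 3.009 + j0.009122 VA.
Step 7 — Real power: P = Re(S) = 3.009 W.
Step 8 — Reactive power: Q = Im(S) = 0.009122 VAR.
Step 9 — Apparent power: |S| = 3.009 VA.
Step 10 — Power factor: PF = P/|S| = 1 (lagging).

(a) P = 3.009 W  (b) Q = 0.009122 VAR  (c) S = 3.009 VA  (d) PF = 1 (lagging)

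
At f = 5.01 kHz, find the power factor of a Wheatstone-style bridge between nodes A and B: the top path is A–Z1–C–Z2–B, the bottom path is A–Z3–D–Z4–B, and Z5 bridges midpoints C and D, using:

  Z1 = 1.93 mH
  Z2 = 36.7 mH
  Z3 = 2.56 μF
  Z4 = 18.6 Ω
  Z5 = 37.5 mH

Step 1 — Angular frequency: ω = 2π·f = 2π·5010 = 3.148e+04 rad/s.
Step 2 — Component impedances:
  Z1: Z = jωL = j·3.148e+04·0.00193 = 0 + j60.75 Ω
  Z2: Z = jωL = j·3.148e+04·0.0367 = 0 + j1155 Ω
  Z3: Z = 1/(jωC) = -j/(ω·C) = 0 - j12.41 Ω
  Z4: Z = R = 18.6 Ω
  Z5: Z = jωL = j·3.148e+04·0.0375 = 0 + j1180 Ω
Step 3 — Bridge requires nodal analysis (the Z5 bridge couples midpoints C and D, so the two paths cannot be reduced to a simple series/parallel combination). Setting node B to ground and injecting 1 A at node A, the 3-node admittance system at A, C, D solves to V_A = Z_AB = 18.97 - j12.36 Ω = 22.64∠-33.1° Ω.
Step 4 — Power factor: PF = cos(φ) = Re(Z)/|Z| = 18.966/22.638 = 0.8378.
Step 5 — Type: Im(Z) = -12.36 ⇒ leading (phase φ = -33.1°).

PF = 0.8378 (leading, φ = -33.1°)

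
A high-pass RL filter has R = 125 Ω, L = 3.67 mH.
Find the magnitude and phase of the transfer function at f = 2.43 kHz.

Step 1 — Angular frequency: ω = 2π·2430 = 1.527e+04 rad/s.
Step 2 — Transfer function: H(jω) = jωL/(R + jωL).
Step 3 — Numerator jωL = j·56.03; denominator R + jωL = 125 + j56.03.
Step 4 — H = 0.1673 + j0.3733.
Step 5 — Magnitude: |H| = 0.4091 (-7.8 dB); phase: φ = 65.9°.

|H| = 0.4091 (-7.8 dB), φ = 65.9°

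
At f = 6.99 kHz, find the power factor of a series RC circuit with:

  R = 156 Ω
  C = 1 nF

Step 1 — Angular frequency: ω = 2π·f = 2π·6990 = 4.392e+04 rad/s.
Step 2 — Component impedances:
  R: Z = R = 156 Ω
  C: Z = 1/(jωC) = -j/(ω·C) = 0 - j2.277e+04 Ω
Step 3 — Series combination: Z_total = R + C = 156 - j2.277e+04 Ω = 2.277e+04∠-89.6° Ω.
Step 4 — Power factor: PF = cos(φ) = Re(Z)/|Z| = 156/2.277e+04 = 0.006851.
Step 5 — Type: Im(Z) = -2.277e+04 ⇒ leading (phase φ = -89.6°).

PF = 0.006851 (leading, φ = -89.6°)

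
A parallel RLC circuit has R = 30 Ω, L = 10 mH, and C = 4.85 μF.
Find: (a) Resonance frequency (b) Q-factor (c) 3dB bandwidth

Step 1 — Resonance: ω₀ = 1/√(LC) = 1/√(0.01·4.85e-06) = 4541 rad/s.
Step 2 — f₀ = ω₀/(2π) = 722.7 Hz.
Step 3 — Parallel Q: Q = R/(ω₀L) = 30/(4541·0.01) = 0.6607.
Step 4 — Bandwidth: Δω = ω₀/Q = 6873 rad/s; BW = Δω/(2π) = 1094 Hz.

(a) f₀ = 722.7 Hz  (b) Q = 0.6607  (c) BW = 1094 Hz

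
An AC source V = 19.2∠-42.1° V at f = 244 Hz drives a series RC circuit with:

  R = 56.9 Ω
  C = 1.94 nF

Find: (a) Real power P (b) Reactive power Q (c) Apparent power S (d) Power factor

Step 1 — Angular frequency: ω = 2π·f = 2π·244 = 1533 rad/s.
Step 2 — Component impedances:
  R: Z = R = 56.9 Ω
  C: Z = 1/(jωC) = -j/(ω·C) = 0 - j3.362e+05 Ω
Step 3 — Series combination: Z_total = R + C = 56.9 - j3.362e+05 Ω = 3.362e+05∠-90.0° Ω.
Step 4 — Source phasor: V = 19.2∠-42.1° V = 14.25 - j12.87 V.
Step 5 — Current: I = V / Z = 3.829e-05 + j4.236e-05 A = 5.71e-05∠47.9° A.
Step 6 — Complex power: S = V·I* = 1.855e-07 - j0.001096 VA.
Step 7 — Real power: P = Re(S) = 1.855e-07 W.
Step 8 — Reactive power: Q = Im(S) = -0.001096 VAR.
Step 9 — Apparent power: |S| = 0.001096 VA.
Step 10 — Power factor: PF = P/|S| = 0.0001692 (leading).

(a) P = 1.855e-07 W  (b) Q = -0.001096 VAR  (c) S = 0.001096 VA  (d) PF = 0.0001692 (leading)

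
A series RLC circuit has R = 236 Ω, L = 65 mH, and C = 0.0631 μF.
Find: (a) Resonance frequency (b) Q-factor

Step 1 — Resonance condition Im(Z)=0 gives ω₀ = 1/√(LC).
Step 2 — ω₀ = 1/√(0.065·6.31e-08) = 1.561e+04 rad/s.
Step 3 — f₀ = ω₀/(2π) = 2485 Hz.
Step 4 — Series Q: Q = ω₀L/R = 1.561e+04·0.065/236 = 4.301.

(a) f₀ = 2485 Hz  (b) Q = 4.301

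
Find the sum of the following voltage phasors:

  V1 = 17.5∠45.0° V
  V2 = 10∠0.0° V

Step 1 — Convert each phasor to rectangular form:
  V1 = 17.5·(cos(45.0°) + j·sin(45.0°)) = 12.37 + j12.37 V
  V2 = 10·(cos(0.0°) + j·sin(0.0°)) = 10 V
Step 2 — Sum components: V_total = 22.37 + j12.37 V.
Step 3 — Convert to polar: |V_total| = 25.57 V, ∠V_total = 28.9°.

V_total = 25.57∠28.9° V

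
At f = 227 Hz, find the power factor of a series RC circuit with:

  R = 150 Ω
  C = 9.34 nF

Step 1 — Angular frequency: ω = 2π·f = 2π·227 = 1426 rad/s.
Step 2 — Component impedances:
  R: Z = R = 150 Ω
  C: Z = 1/(jωC) = -j/(ω·C) = 0 - j7.507e+04 Ω
Step 3 — Series combination: Z_total = R + C = 150 - j7.507e+04 Ω = 7.507e+04∠-89.9° Ω.
Step 4 — Power factor: PF = cos(φ) = Re(Z)/|Z| = 150/7.507e+04 = 0.001998.
Step 5 — Type: Im(Z) = -7.507e+04 ⇒ leading (phase φ = -89.9°).

PF = 0.001998 (leading, φ = -89.9°)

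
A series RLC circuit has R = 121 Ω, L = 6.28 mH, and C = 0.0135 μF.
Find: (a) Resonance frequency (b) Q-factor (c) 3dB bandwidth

Step 1 — Resonance: ω₀ = 1/√(LC) = 1/√(0.00628·1.35e-08) = 1.086e+05 rad/s.
Step 2 — f₀ = ω₀/(2π) = 1.729e+04 Hz.
Step 3 — Series Q: Q = ω₀L/R = 1.086e+05·0.00628/121 = 5.637.
Step 4 — Bandwidth: Δω = ω₀/Q = 1.927e+04 rad/s; BW = Δω/(2π) = 3067 Hz.

(a) f₀ = 1.729e+04 Hz  (b) Q = 5.637  (c) BW = 3067 Hz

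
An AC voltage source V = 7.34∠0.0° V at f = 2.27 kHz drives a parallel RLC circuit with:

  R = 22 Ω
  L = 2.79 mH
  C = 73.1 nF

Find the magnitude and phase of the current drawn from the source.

Step 1 — Angular frequency: ω = 2π·f = 2π·2270 = 1.426e+04 rad/s.
Step 2 — Component impedances:
  R: Z = R = 22 Ω
  L: Z = jωL = j·1.426e+04·0.00279 = 0 + j39.79 Ω
  C: Z = 1/(jωC) = -j/(ω·C) = 0 - j959.1 Ω
Step 3 — Parallel combination: 1/Z_total = 1/R + 1/L + 1/C; Z_total = 17.18 + j9.102 Ω = 19.44∠27.9° Ω.
Step 4 — Source phasor: V = 7.34∠0.0° V = 7.34 V.
Step 5 — Ohm's law: I = V / Z_total = (7.34) / (17.18 + j9.102) = 0.3336 - j0.1768 A.
Step 6 — Convert to polar: |I| = 0.3776 A, ∠I = -27.9°.

I = 0.3776∠-27.9° A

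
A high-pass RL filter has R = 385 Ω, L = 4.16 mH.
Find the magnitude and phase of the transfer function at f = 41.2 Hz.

Step 1 — Angular frequency: ω = 2π·41.2 = 258.9 rad/s.
Step 2 — Transfer function: H(jω) = jωL/(R + jωL).
Step 3 — Numerator jωL = j·1.077; denominator R + jωL = 385 + j1.077.
Step 4 — H = 7.824e-06 + j0.002797.
Step 5 — Magnitude: |H| = 0.002797 (-51.1 dB); phase: φ = 89.8°.

|H| = 0.002797 (-51.1 dB), φ = 89.8°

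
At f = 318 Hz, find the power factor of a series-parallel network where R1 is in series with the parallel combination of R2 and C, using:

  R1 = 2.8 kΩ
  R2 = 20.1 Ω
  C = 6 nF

Step 1 — Angular frequency: ω = 2π·f = 2π·318 = 1998 rad/s.
Step 2 — Component impedances:
  R1: Z = R = 2800 Ω
  R2: Z = R = 20.1 Ω
  C: Z = 1/(jωC) = -j/(ω·C) = 0 - j8.341e+04 Ω
Step 3 — Parallel branch: R2 || C = 1/(1/R2 + 1/C) = 20.1 - j0.004843 Ω.
Step 4 — Series with R1: Z_total = R1 + (R2 || C) = 2820 - j0.004843 Ω = 2820∠-0.0° Ω.
Step 5 — Power factor: PF = cos(φ) = Re(Z)/|Z| = 2820/2820 = 1.
Step 6 — Type: Im(Z) = -0.004843 ⇒ leading (phase φ = -0.0°).

PF = 1 (leading, φ = -0.0°)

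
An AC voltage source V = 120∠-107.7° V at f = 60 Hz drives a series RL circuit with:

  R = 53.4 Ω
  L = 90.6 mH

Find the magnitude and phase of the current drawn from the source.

Step 1 — Angular frequency: ω = 2π·f = 2π·60 = 377 rad/s.
Step 2 — Component impedances:
  R: Z = R = 53.4 Ω
  L: Z = jωL = j·377·0.0906 = 0 + j34.16 Ω
Step 3 — Series combination: Z_total = R + L = 53.4 + j34.16 Ω = 63.39∠32.6° Ω.
Step 4 — Source phasor: V = 120∠-107.7° V = -36.48 - j114.3 V.
Step 5 — Ohm's law: I = V / Z_total = (-36.48 - j114.3) / (53.4 + j34.16) = -1.457 - j1.209 A.
Step 6 — Convert to polar: |I| = 1.893 A, ∠I = -140.3°.

I = 1.893∠-140.3° A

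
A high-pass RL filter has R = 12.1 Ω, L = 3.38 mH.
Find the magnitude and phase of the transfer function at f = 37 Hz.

Step 1 — Angular frequency: ω = 2π·37 = 232.5 rad/s.
Step 2 — Transfer function: H(jω) = jωL/(R + jωL).
Step 3 — Numerator jωL = j·0.7858; denominator R + jωL = 12.1 + j0.7858.
Step 4 — H = 0.0042 + j0.06467.
Step 5 — Magnitude: |H| = 0.0648 (-23.8 dB); phase: φ = 86.3°.

|H| = 0.0648 (-23.8 dB), φ = 86.3°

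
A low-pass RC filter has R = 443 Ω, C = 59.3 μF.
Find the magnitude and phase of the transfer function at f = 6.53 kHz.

Step 1 — Angular frequency: ω = 2π·6530 = 4.103e+04 rad/s.
Step 2 — Transfer function: H(jω) = 1/(1 + jωRC).
Step 3 — Denominator: 1 + jωRC = 1 + j·4.103e+04·443·5.93e-05 = 1 + j1078.
Step 4 — H = 8.608e-07 - j0.0009278.
Step 5 — Magnitude: |H| = 0.0009278 (-60.7 dB); phase: φ = -89.9°.

|H| = 0.0009278 (-60.7 dB), φ = -89.9°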